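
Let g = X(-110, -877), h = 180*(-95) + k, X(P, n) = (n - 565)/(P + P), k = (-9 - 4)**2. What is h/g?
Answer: -1862410/721 ≈ -2583.1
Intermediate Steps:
k = 169 (k = (-13)**2 = 169)
X(P, n) = (-565 + n)/(2*P) (X(P, n) = (-565 + n)/((2*P)) = (-565 + n)*(1/(2*P)) = (-565 + n)/(2*P))
h = -16931 (h = 180*(-95) + 169 = -17100 + 169 = -16931)
g = 721/110 (g = (1/2)*(-565 - 877)/(-110) = (1/2)*(-1/110)*(-1442) = 721/110 ≈ 6.5545)
h/g = -16931/721/110 = -16931*110/721 = -1862410/721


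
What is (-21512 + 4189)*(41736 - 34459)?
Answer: -126059471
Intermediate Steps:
(-21512 + 4189)*(41736 - 34459) = -17323*7277 = -126059471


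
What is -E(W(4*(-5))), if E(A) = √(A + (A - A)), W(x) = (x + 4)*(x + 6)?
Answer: -4*√14 ≈ -14.967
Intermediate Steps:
W(x) = (4 + x)*(6 + x)
E(A) = √A (E(A) = √(A + 0) = √A)
-E(W(4*(-5))) = -√(24 + (4*(-5))² + 10*(4*(-5))) = -√(24 + (-20)² + 10*(-20)) = -√(24 + 400 - 200) = -√224 = -4*√14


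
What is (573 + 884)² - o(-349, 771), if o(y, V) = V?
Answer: 2122078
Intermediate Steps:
(573 + 884)² - o(-349, 771) = (573 + 884)² - 1*771 = 1457² - 771 = 2122849 - 771 = 2122078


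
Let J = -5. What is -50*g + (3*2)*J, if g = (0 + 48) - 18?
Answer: -1530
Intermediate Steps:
g = 30 (g = 48 - 18 = 30)
-50*g + (3*2)*J = -50*30 + (3*2)*(-5) = -1500 + 6*(-5) = -1500 - 30 = -1530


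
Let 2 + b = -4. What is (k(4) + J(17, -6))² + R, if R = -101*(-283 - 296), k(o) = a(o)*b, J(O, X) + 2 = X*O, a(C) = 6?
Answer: 78079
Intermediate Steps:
b = -6 (b = -2 - 4 = -6)
J(O, X) = -2 + O*X (J(O, X) = -2 + X*O = -2 + O*X)
k(o) = -36 (k(o) = 6*(-6) = -36)
R = 58479 (R = -101*(-579) = 58479)
(k(4) + J(17, -6))² + R = (-36 + (-2 + 17*(-6)))² + 58479 = (-36 + (-2 - 102))² + 58479 = (-36 - 104)² + 58479 = (-140)² + 58479 = 19600 + 58479 = 78079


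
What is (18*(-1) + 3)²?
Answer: 225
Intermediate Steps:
(18*(-1) + 3)² = (-18 + 3)² = (-15)² = 225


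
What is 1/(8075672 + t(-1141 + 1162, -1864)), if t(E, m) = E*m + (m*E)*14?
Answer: 1/7488512 ≈ 1.3354e-7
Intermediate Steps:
t(E, m) = 15*E*m (t(E, m) = E*m + (E*m)*14 = E*m + 14*E*m = 15*E*m)
1/(8075672 + t(-1141 + 1162, -1864)) = 1/(8075672 + 15*(-1141 + 1162)*(-1864)) = 1/(8075672 + 15*21*(-1864)) = 1/(8075672 - 587160) = 1/7488512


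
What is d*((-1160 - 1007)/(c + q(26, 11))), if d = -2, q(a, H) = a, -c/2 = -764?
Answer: 2167/777 ≈ 2.7889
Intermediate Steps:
c = 1528 (c = -2*(-764) = 1528)
d*((-1160 - 1007)/(c + q(26, 11))) = -2*(-1160 - 1007)/(1528 + 26) = -(-4334)/1554 = -2*(-2167/1554) = 2167/777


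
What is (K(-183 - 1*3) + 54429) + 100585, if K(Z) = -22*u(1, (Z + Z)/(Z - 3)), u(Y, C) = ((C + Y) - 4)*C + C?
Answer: 615256022/3969 ≈ 1.5502e+5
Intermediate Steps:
u(Y, C) = C + C*(-4 + C + Y) (u(Y, C) = (-4 + C + Y)*C + C = C*(-4 + C + Y) + C = C + C*(-4 + C + Y))
K(Z) = -44*Z*(-2 + 2*Z/(-3 + Z))/(-3 + Z) (K(Z) = -22*(Z + Z)/(Z - 3)*(-3 + (Z + Z)/(Z - 3) + 1) = -22*(2*Z)/(-3 + Z)*(-3 + (2*Z)/(-3 + Z) + 1) = -22*2*Z/(-3 + Z)*(-3 + 2*Z/(-3 + Z) + 1) = -22*2*Z/(-3 + Z)*(-2 + 2*Z/(-3 + Z)) = -44*Z*(-2 + 2*Z/(-3 + Z))/(-3 + Z))
(K(-183 - 1*3) + 54429) + 100585 = (-264*(-183 - 1*3)/(-3 + (-183 - 1*3))**2 + 54429) + 100585 = (-264*(-183 - 3)/(-3 + (-183 - 3))**2 + 54429) + 100585 = (-264*(-186)/(-3 - 186)**2 + 54429) + 100585 = (-264*(-186)/(-189)**2 + 54429) + 100585 = (-264*(-186)*1/35721 + 54429) + 100585 = (5456/3969 + 54429) + 100585 = 216034157/3969 + 100585 = 615256022/3969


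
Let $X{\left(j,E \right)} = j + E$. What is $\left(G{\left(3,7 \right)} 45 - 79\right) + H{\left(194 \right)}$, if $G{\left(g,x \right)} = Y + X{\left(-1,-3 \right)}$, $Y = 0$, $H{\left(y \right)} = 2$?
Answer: $-257$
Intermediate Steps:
$X{\left(j,E \right)} = E + j$
$G{\left(g,x \right)} = -4$ ($G{\left(g,x \right)} = 0 - 4 = -4$)
$\left(G{\left(3,7 \right)} 45 - 79\right) + H{\left(194 \right)} = \left(\left(-4\right) 45 - 79\right) + 2 = \left(-180 - 79\right) + 2 = -259 + 2 = -257$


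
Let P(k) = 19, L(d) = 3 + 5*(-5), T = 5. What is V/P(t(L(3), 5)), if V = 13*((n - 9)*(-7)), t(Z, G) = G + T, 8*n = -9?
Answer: 7371/152 ≈ 48.493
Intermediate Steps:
n = -9/8 (n = (1/8)*(-9) = -9/8 ≈ -1.1250)
L(d) = -22 (L(d) = 3 - 25 = -22)
t(Z, G) = 5 + G (t(Z, G) = G + 5 = 5 + G)
V = 7371/8 (V = 13*((-9/8 - 9)*(-7)) = 13*(-81/8*(-7)) = 13*(567/8) = 7371/8 ≈ 921.38)
V/P(t(L(3), 5)) = (7371/8)/19 = (7371/8)*(1/19) = 7371/152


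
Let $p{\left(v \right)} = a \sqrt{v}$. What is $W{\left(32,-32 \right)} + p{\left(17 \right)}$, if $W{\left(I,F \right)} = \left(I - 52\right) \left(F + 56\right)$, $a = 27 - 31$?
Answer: $-480 - 4 \sqrt{17} \approx -496.49$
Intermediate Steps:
$a = -4$ ($a = 27 - 31 = -4$)
$p{\left(v \right)} = - 4 \sqrt{v}$
$W{\left(I,F \right)} = \left(-52 + I\right) \left(56 + F\right)$
$W{\left(32,-32 \right)} + p{\left(17 \right)} = \left(-2912 - -1664 + 56 \cdot 32 - 1024\right) - 4 \sqrt{17} = \left(-2912 + 1664 + 1792 - 1024\right) - 4 \sqrt{17} = -480 - 4 \sqrt{17}$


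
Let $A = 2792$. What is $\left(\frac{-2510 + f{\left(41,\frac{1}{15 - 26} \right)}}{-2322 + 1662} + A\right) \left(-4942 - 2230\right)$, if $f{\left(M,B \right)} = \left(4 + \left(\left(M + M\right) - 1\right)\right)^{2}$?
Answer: $- \frac{59918963}{3} \approx -1.9973 \cdot 10^{7}$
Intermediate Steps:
$f{\left(M,B \right)} = \left(3 + 2 M\right)^{2}$ ($f{\left(M,B \right)} = \left(4 + \left(2 M - 1\right)\right)^{2} = \left(4 + \left(-1 + 2 M\right)\right)^{2} = \left(3 + 2 M\right)^{2}$)
$\left(\frac{-2510 + f{\left(41,\frac{1}{15 - 26} \right)}}{-2322 + 1662} + A\right) \left(-4942 - 2230\right) = \left(\frac{-2510 + \left(3 + 2 \cdot 41\right)^{2}}{-2322 + 1662} + 2792\right) \left(-4942 - 2230\right) = \left(\frac{-2510 + \left(3 + 82\right)^{2}}{-660} + 2792\right) \left(-7172\right) = \left(\left(-2510 + 85^{2}\right) \left(- \frac{1}{660}\right) + 2792\right) \left(-7172\right) = \left(\left(-2510 + 7225\right) \left(- \frac{1}{660}\right) + 2792\right) \left(-7172\right) = \left(4715 \left(- \frac{1}{660}\right) + 2792\right) \left(-7172\right) = \left(- \frac{943}{132} + 2792\right) \left(-7172\right) = \frac{367601}{132} \left(-7172\right) = - \frac{59918963}{3}$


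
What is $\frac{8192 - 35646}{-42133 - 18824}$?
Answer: $\frac{27454}{60957} \approx 0.45038$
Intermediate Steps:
$\frac{8192 - 35646}{-42133 - 18824} = - \frac{27454}{-60957} = \left(-27454\right) \left(- \frac{1}{60957}\right) = \frac{27454}{60957}$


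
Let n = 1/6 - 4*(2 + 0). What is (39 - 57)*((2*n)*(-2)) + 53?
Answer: -511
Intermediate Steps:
n = -47/6 (n = ⅙ - 4*2 = ⅙ - 8 = -47/6 ≈ -7.8333)
(39 - 57)*((2*n)*(-2)) + 53 = (39 - 57)*((2*(-47/6))*(-2)) + 53 = -(-282)*(-2) + 53 = -18*94/3 + 53 = -564 + 53 = -511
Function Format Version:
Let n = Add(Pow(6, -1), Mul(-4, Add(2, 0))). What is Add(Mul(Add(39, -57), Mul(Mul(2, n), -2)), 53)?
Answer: -511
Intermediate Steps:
n = Rational(-47, 6) (n = Add(Rational(1, 6), Mul(-4, 2)) = Add(Rational(1, 6), -8) = Rational(-47, 6) ≈ -7.8333)
Add(Mul(Add(39, -57), Mul(Mul(2, n), -2)), 53) = Add(Mul(Add(39, -57), Mul(Mul(2, Rational(-47, 6)), -2)), 53) = Add(Mul(-18, Mul(Rational(-47, 3), -2)), 53) = Add(Mul(-18, Rational(94, 3)), 53) = Add(-564, 53) = -511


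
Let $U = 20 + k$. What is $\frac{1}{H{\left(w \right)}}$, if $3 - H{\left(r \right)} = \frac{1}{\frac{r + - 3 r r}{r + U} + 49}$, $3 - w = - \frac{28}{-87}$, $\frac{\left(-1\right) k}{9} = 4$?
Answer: $\frac{1694471}{5049802} \approx 0.33555$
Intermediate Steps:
$k = -36$ ($k = \left(-9\right) 4 = -36$)
$U = -16$ ($U = 20 - 36 = -16$)
$w = \frac{233}{87}$ ($w = 3 - - \frac{28}{-87} = 3 - \left(-28\right) \left(- \frac{1}{87}\right) = 3 - \frac{28}{87} = \frac{233}{87} \approx 2.6782$)
$H{\left(r \right)} = 3 - \frac{1}{49 + \frac{r - 3 r^{2}}{-16 + r}}$ ($H{\left(r \right)} = 3 - \frac{1}{\frac{r + - 3 r r}{r - 16} + 49} = 3 - \frac{1}{\frac{r - 3 r^{2}}{-16 + r} + 49} = 3 - \frac{1}{49 + \frac{r - 3 r^{2}}{-16 + r}}$)
$\frac{1}{H{\left(w \right)}} = \frac{1}{\frac{1}{-784 - 3 \left(\frac{233}{87}\right)^{2} + 50 \cdot \frac{233}{87}} \left(-2336 - 9 \left(\frac{233}{87}\right)^{2} + 149 \cdot \frac{233}{87}\right)} = \frac{1}{\frac{1}{-784 - \frac{54289}{2523} + \frac{11650}{87}} \left(-2336 - \frac{54289}{841} + \frac{34717}{87}\right)} = \frac{1}{\frac{1}{- \frac{1694471}{2523}} \left(- \frac{5049802}{2523}\right)} = \frac{1}{\left(- \frac{2523}{1694471}\right) \left(- \frac{5049802}{2523}\right)} = \frac{1}{\frac{5049802}{1694471}} = \frac{1694471}{5049802}$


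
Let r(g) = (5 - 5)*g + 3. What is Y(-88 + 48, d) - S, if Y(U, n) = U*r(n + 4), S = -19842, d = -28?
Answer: 19722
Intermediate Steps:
r(g) = 3 (r(g) = 0*g + 3 = 0 + 3 = 3)
Y(U, n) = 3*U (Y(U, n) = U*3 = 3*U)
Y(-88 + 48, d) - S = 3*(-88 + 48) - 1*(-19842) = 3*(-40) + 19842 = -120 + 19842 = 19722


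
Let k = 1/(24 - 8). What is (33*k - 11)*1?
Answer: -143/16 ≈ -8.9375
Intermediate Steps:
k = 1/16 ≈ 0.062500
(33*k - 11)*1 = (33*(1/16) - 11)*1 = (33/16 - 11)*1 = -143/16*1 = -143/16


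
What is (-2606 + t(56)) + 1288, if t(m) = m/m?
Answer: -1317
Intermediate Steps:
t(m) = 1
(-2606 + t(56)) + 1288 = (-2606 + 1) + 1288 = -2605 + 1288 = -1317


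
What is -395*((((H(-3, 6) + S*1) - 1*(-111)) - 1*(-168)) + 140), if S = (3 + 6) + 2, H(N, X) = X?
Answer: -172220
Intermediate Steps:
S = 11 (S = 9 + 2 = 11)
-395*((((H(-3, 6) + S*1) - 1*(-111)) - 1*(-168)) + 140) = -395*((((6 + 11*1) - 1*(-111)) - 1*(-168)) + 140) = -395*((((6 + 11) + 111) + 168) + 140) = -395*(((17 + 111) + 168) + 140) = -395*((128 + 168) + 140) = -395*(296 + 140) = -395*436 = -172220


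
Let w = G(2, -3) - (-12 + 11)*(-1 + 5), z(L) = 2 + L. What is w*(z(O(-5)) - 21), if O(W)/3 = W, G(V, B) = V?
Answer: -204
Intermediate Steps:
O(W) = 3*W
w = 6 (w = 2 - (-12 + 11)*(-1 + 5) = 2 - (-1)*4 = 2 - 1*(-4) = 2 + 4 = 6)
w*(z(O(-5)) - 21) = 6*((2 + 3*(-5)) - 21) = 6*((2 - 15) - 21) = 6*(-13 - 21) = 6*(-34) = -204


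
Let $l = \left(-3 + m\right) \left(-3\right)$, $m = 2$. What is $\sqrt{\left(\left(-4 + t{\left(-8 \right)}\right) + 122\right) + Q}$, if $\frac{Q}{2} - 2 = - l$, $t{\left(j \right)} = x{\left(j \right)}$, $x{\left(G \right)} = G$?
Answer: $6 \sqrt{3} \approx 10.392$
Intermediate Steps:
$t{\left(j \right)} = j$
$l = 3$ ($l = \left(-3 + 2\right) \left(-3\right) = \left(-1\right) \left(-3\right) = 3$)
$Q = -2$ ($Q = 4 + 2 \left(\left(-1\right) 3\right) = 4 + 2 \left(-3\right) = 4 - 6 = -2$)
$\sqrt{\left(\left(-4 + t{\left(-8 \right)}\right) + 122\right) + Q} = \sqrt{\left(\left(-4 - 8\right) + 122\right) - 2} = \sqrt{\left(-12 + 122\right) - 2} = \sqrt{110 - 2} = \sqrt{108} = 6 \sqrt{3}$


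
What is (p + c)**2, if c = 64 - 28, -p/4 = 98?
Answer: 126736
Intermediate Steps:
p = -392 (p = -4*98 = -392)
c = 36
(p + c)**2 = (-392 + 36)**2 = (-356)**2 = 126736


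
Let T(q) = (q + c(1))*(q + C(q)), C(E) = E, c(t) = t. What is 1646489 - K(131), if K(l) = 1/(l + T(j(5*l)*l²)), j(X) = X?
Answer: 416060656965490685498/252695679695091 ≈ 1.6465e+6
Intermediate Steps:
T(q) = 2*q*(1 + q) (T(q) = (q + 1)*(q + q) = (1 + q)*(2*q) = 2*q*(1 + q))
K(l) = 1/(l + 10*l³*(1 + 5*l³)) (K(l) = 1/(l + 2*((5*l)*l²)*(1 + (5*l)*l²)) = 1/(l + 2*(5*l³)*(1 + 5*l³)) = 1/(l + 10*l³*(1 + 5*l³)))
1646489 - K(131) = 1646489 - 1/(131 + 10*131³ + 50*131⁶) = 1646489 - 1/(131 + 10*2248091 + 50*5053913144281) = 1646489 - 1/(131 + 22480910 + 252695657214050) = 1646489 - 1/252695679695091 = 416060656965490685498/252695679695091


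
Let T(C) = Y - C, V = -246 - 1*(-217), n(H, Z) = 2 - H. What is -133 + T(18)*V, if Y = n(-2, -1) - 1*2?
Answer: 331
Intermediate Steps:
Y = 2 (Y = (2 - 1*(-2)) - 1*2 = (2 + 2) - 2 = 4 - 2 = 2)
V = -29 (V = -246 + 217 = -29)
T(C) = 2 - C
-133 + T(18)*V = -133 + (2 - 1*18)*(-29) = -133 + (2 - 18)*(-29) = -133 - 16*(-29) = -133 + 464 = 331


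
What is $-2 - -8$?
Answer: $6$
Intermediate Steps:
$-2 - -8 = -2 + 8 = 6$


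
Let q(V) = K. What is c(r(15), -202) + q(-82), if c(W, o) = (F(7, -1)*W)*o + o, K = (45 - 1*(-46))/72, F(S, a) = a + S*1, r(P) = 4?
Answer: -363509/72 ≈ -5048.7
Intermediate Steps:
F(S, a) = S + a (F(S, a) = a + S = S + a)
K = 91/72 (K = (45 + 46)*(1/72) = 91*(1/72) = 91/72 ≈ 1.2639)
q(V) = 91/72
c(W, o) = o + 6*W*o (c(W, o) = ((7 - 1)*W)*o + o = (6*W)*o + o = 6*W*o + o = o + 6*W*o)
c(r(15), -202) + q(-82) = -202*(1 + 6*4) + 91/72 = -202*(1 + 24) + 91/72 = -202*25 + 91/72 = -5050 + 91/72 = -363509/72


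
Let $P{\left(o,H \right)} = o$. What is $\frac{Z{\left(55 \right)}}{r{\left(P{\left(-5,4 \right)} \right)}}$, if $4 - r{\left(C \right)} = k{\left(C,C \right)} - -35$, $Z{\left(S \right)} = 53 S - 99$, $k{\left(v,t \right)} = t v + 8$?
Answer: $-44$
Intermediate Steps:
$k{\left(v,t \right)} = 8 + t v$
$Z{\left(S \right)} = -99 + 53 S$
$r{\left(C \right)} = -39 - C^{2}$ ($r{\left(C \right)} = 4 - \left(\left(8 + C C\right) - -35\right) = 4 - \left(\left(8 + C^{2}\right) + 35\right) = 4 - \left(43 + C^{2}\right) = -39 - C^{2}$)
$\frac{Z{\left(55 \right)}}{r{\left(P{\left(-5,4 \right)} \right)}} = \frac{-99 + 53 \cdot 55}{-39 - \left(-5\right)^{2}} = \frac{-99 + 2915}{-39 - 25} = \frac{2816}{-39 - 25} = \frac{2816}{-64} = 2816 \left(- \frac{1}{64}\right) = -44$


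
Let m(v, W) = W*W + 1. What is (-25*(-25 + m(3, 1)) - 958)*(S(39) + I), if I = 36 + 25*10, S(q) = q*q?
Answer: -692081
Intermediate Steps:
S(q) = q²
m(v, W) = 1 + W² (m(v, W) = W² + 1 = 1 + W²)
I = 286 (I = 36 + 250 = 286)
(-25*(-25 + m(3, 1)) - 958)*(S(39) + I) = (-25*(-25 + (1 + 1²)) - 958)*(39² + 286) = (-25*(-25 + (1 + 1)) - 958)*(1521 + 286) = (-25*(-25 + 2) - 958)*1807 = (-25*(-23) - 958)*1807 = (575 - 958)*1807 = -383*1807 = -692081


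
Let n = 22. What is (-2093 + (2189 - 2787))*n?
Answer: -59202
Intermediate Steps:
(-2093 + (2189 - 2787))*n = (-2093 + (2189 - 2787))*22 = (-2093 - 598)*22 = -2691*22 = -59202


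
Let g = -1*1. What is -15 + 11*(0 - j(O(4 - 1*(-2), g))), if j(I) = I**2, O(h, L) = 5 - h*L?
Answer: -1346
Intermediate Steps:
g = -1
O(h, L) = 5 - L*h
-15 + 11*(0 - j(O(4 - 1*(-2), g))) = -15 + 11*(0 - (5 - 1*(-1)*(4 - 1*(-2)))**2) = -15 + 11*(0 - (5 - 1*(-1)*(4 + 2))**2) = -15 + 11*(0 - (5 - 1*(-1)*6)**2) = -15 + 11*(0 - (5 + 6)**2) = -15 + 11*(0 - 1*11**2) = -15 + 11*(0 - 1*121) = -15 + 11*(0 - 121) = -15 + 11*(-121) = -15 - 1331 = -1346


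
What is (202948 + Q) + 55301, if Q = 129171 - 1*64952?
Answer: 322468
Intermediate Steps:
Q = 64219 (Q = 129171 - 64952 = 64219)
(202948 + Q) + 55301 = (202948 + 64219) + 55301 = 267167 + 55301 = 322468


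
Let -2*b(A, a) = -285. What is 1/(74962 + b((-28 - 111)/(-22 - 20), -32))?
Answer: 2/150209 ≈ 1.3315e-5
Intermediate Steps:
b(A, a) = 285/2 (b(A, a) = -½*(-285) = 285/2)
1/(74962 + b((-28 - 111)/(-22 - 20), -32)) = 1/(74962 + 285/2) = 1/(150209/2) = 2/150209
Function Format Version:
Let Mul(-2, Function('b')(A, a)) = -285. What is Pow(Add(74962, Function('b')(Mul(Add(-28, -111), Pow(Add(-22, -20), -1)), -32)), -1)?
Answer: Rational(2, 150209) ≈ 1.3315e-5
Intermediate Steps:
Function('b')(A, a) = Rational(285, 2) (Function('b')(A, a) = Mul(Rational(-1, 2), -285) = Rational(285, 2))
Pow(Add(74962, Function('b')(Mul(Add(-28, -111), Pow(Add(-22, -20), -1)), -32)), -1) = Pow(Add(74962, Rational(285, 2)), -1) = Pow(Rational(150209, 2), -1) = Rational(2, 150209)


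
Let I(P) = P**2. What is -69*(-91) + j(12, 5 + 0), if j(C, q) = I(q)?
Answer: 6304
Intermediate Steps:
j(C, q) = q**2
-69*(-91) + j(12, 5 + 0) = -69*(-91) + (5 + 0)**2 = 6279 + 5**2 = 6279 + 25 = 6304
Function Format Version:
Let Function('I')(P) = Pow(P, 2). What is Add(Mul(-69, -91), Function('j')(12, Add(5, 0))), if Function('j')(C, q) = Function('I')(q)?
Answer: 6304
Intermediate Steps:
Function('j')(C, q) = Pow(q, 2)
Add(Mul(-69, -91), Function('j')(12, Add(5, 0))) = Add(Mul(-69, -91), Pow(Add(5, 0), 2)) = Add(6279, Pow(5, 2)) = Add(6279, 25) = 6304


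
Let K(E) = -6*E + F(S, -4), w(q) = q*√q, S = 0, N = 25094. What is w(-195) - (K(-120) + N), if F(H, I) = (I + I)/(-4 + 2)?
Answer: -25818 - 195*I*√195 ≈ -25818.0 - 2723.0*I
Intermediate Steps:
F(H, I) = -I (F(H, I) = (2*I)/(-2) = (2*I)*(-½) = -I)
w(q) = q^(3/2)
K(E) = 4 - 6*E (K(E) = -6*E - 1*(-4) = -6*E + 4 = 4 - 6*E)
w(-195) - (K(-120) + N) = (-195)^(3/2) - ((4 - 6*(-120)) + 25094) = -195*I*√195 - ((4 + 720) + 25094) = -195*I*√195 - (724 + 25094) = -195*I*√195 - 1*25818 = -195*I*√195 - 25818 = -25818 - 195*I*√195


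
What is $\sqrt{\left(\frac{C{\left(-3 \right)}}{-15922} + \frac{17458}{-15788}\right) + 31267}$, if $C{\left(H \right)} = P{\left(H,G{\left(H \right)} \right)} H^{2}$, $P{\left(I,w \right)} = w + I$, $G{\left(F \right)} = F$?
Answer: $\frac{\sqrt{123481072624089620498}}{62844134} \approx 176.82$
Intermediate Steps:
$P{\left(I,w \right)} = I + w$
$C{\left(H \right)} = 2 H^{3}$ ($C{\left(H \right)} = \left(H + H\right) H^{2} = 2 H H^{2} = 2 H^{3}$)
$\sqrt{\left(\frac{C{\left(-3 \right)}}{-15922} + \frac{17458}{-15788}\right) + 31267} = \sqrt{\left(\frac{2 \left(-3\right)^{3}}{-15922} + \frac{17458}{-15788}\right) + 31267} = \sqrt{\left(2 \left(-27\right) \left(- \frac{1}{15922}\right) + 17458 \left(- \frac{1}{15788}\right)\right) + 31267} = \sqrt{\left(\left(-54\right) \left(- \frac{1}{15922}\right) - \frac{8729}{7894}\right) + 31267} = \sqrt{\left(\frac{27}{7961} - \frac{8729}{7894}\right) + 31267} = \sqrt{- \frac{69278431}{62844134} + 31267} = \sqrt{\frac{1964878259347}{62844134}} = \frac{\sqrt{123481072624089620498}}{62844134}$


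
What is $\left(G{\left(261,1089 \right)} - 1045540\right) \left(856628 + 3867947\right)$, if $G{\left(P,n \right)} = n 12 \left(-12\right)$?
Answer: $-5680621098700$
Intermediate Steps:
$G{\left(P,n \right)} = - 144 n$ ($G{\left(P,n \right)} = 12 n \left(-12\right) = - 144 n$)
$\left(G{\left(261,1089 \right)} - 1045540\right) \left(856628 + 3867947\right) = \left(\left(-144\right) 1089 - 1045540\right) \left(856628 + 3867947\right) = \left(-156816 - 1045540\right) 4724575 = \left(-1202356\right) 4724575 = -5680621098700$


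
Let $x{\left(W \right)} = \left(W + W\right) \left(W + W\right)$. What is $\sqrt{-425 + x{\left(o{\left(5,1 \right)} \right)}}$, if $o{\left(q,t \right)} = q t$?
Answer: $5 i \sqrt{13} \approx 18.028 i$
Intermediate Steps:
$x{\left(W \right)} = 4 W^{2}$ ($x{\left(W \right)} = 2 W 2 W = 4 W^{2}$)
$\sqrt{-425 + x{\left(o{\left(5,1 \right)} \right)}} = \sqrt{-425 + 4 \left(5 \cdot 1\right)^{2}} = \sqrt{-425 + 4 \cdot 5^{2}} = \sqrt{-425 + 4 \cdot 25} = \sqrt{-425 + 100} = \sqrt{-325} = 5 i \sqrt{13}$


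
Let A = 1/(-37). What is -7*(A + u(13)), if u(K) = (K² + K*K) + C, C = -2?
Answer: -87017/37 ≈ -2351.8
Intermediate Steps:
u(K) = -2 + 2*K² (u(K) = (K² + K*K) - 2 = (K² + K²) - 2 = 2*K² - 2 = -2 + 2*K²)
A = -1/37 ≈ -0.027027
-7*(A + u(13)) = -7*(-1/37 + (-2 + 2*13²)) = -7*(-1/37 + (-2 + 2*169)) = -7*(-1/37 + (-2 + 338)) = -7*(-1/37 + 336) = -7*12431/37 = -87017/37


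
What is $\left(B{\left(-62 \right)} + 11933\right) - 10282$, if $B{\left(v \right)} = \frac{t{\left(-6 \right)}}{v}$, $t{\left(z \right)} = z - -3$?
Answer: $\frac{102365}{62} \approx 1651.0$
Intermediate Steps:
$t{\left(z \right)} = 3 + z$ ($t{\left(z \right)} = z + 3 = 3 + z$)
$B{\left(v \right)} = - \frac{3}{v}$ ($B{\left(v \right)} = \frac{3 - 6}{v} = - \frac{3}{v}$)
$\left(B{\left(-62 \right)} + 11933\right) - 10282 = \left(- \frac{3}{-62} + 11933\right) - 10282 = \left(\left(-3\right) \left(- \frac{1}{62}\right) + 11933\right) - 10282 = \left(\frac{3}{62} + 11933\right) - 10282 = \frac{739849}{62} - 10282 = \frac{102365}{62}$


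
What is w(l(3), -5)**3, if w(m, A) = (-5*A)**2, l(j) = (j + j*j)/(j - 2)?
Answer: 244140625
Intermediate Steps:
l(j) = (j + j**2)/(-2 + j)
w(m, A) = 25*A**2
w(l(3), -5)**3 = (25*(-5)**2)**3 = (25*25)**3 = 625**3 = 244140625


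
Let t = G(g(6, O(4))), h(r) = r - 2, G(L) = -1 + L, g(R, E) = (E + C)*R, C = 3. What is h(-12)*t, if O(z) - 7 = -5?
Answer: -406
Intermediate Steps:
O(z) = 2 (O(z) = 7 - 5 = 2)
g(R, E) = R*(3 + E) (g(R, E) = (E + 3)*R = (3 + E)*R = R*(3 + E))
h(r) = -2 + r
t = 29 (t = -1 + 6*(3 + 2) = -1 + 6*5 = -1 + 30 = 29)
h(-12)*t = (-2 - 12)*29 = -14*29 = -406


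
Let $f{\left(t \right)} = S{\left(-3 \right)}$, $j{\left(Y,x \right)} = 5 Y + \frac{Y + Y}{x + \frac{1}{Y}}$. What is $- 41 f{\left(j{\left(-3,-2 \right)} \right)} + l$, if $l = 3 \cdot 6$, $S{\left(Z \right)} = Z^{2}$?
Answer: $-351$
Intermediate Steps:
$j{\left(Y,x \right)} = 5 Y + \frac{2 Y}{x + \frac{1}{Y}}$
$f{\left(t \right)} = 9$ ($f{\left(t \right)} = \left(-3\right)^{2} = 9$)
$l = 18$
$- 41 f{\left(j{\left(-3,-2 \right)} \right)} + l = \left(-41\right) 9 + 18 = -369 + 18 = -351$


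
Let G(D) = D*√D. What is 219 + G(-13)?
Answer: 219 - 13*I*√13 ≈ 219.0 - 46.872*I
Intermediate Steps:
G(D) = D^(3/2)
219 + G(-13) = 219 + (-13)^(3/2) = 219 - 13*I*√13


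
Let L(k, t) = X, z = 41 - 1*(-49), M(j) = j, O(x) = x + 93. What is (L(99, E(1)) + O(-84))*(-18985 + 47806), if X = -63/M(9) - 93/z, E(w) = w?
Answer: 278603/10 ≈ 27860.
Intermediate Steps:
O(x) = 93 + x
z = 90 (z = 41 + 49 = 90)
X = -241/30 (X = -63/9 - 93/90 = -63*1/9 - 93*1/90 = -7 - 31/30 = -241/30 ≈ -8.0333)
L(k, t) = -241/30
(L(99, E(1)) + O(-84))*(-18985 + 47806) = (-241/30 + (93 - 84))*(-18985 + 47806) = (-241/30 + 9)*28821 = (29/30)*28821 = 278603/10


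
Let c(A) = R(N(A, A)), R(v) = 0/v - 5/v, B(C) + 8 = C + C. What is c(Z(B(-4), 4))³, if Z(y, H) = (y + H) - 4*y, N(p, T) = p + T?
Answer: -125/1124864 ≈ -0.00011112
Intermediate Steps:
N(p, T) = T + p
B(C) = -8 + 2*C (B(C) = -8 + (C + C) = -8 + 2*C)
R(v) = -5/v (R(v) = 0 - 5/v = -5/v)
Z(y, H) = H - 3*y (Z(y, H) = (H + y) - 4*y = H - 3*y)
c(A) = -5/(2*A) (c(A) = -5/(A + A) = -5*1/(2*A) = -5/(2*A))
c(Z(B(-4), 4))³ = (-5/(2*(4 - 3*(-8 + 2*(-4)))))³ = (-5/(2*(4 - 3*(-8 - 8))))³ = (-5/(2*(4 - 3*(-16))))³ = (-5/(2*(4 + 48)))³ = (-5/2/52)³ = (-5/2*1/52)³ = (-5/104)³ = -125/1124864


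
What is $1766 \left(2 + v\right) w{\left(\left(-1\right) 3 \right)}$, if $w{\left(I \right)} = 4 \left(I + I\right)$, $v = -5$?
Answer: $127152$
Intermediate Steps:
$w{\left(I \right)} = 8 I$ ($w{\left(I \right)} = 4 \cdot 2 I = 8 I$)
$1766 \left(2 + v\right) w{\left(\left(-1\right) 3 \right)} = 1766 \left(2 - 5\right) 8 \left(\left(-1\right) 3\right) = 1766 \left(- 3 \cdot 8 \left(-3\right)\right) = 1766 \left(\left(-3\right) \left(-24\right)\right) = 1766 \cdot 72 = 127152$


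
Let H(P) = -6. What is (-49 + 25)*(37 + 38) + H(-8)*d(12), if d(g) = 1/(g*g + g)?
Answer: -46801/26 ≈ -1800.0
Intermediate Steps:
d(g) = 1/(g + g**2) (d(g) = 1/(g**2 + g) = 1/(g + g**2))
(-49 + 25)*(37 + 38) + H(-8)*d(12) = (-49 + 25)*(37 + 38) - 6/(12*(1 + 12)) = -24*75 - 1/(2*13) = -1800 - 1/(2*13) = -1800 - 6*1/156 = -1800 - 1/26 = -46801/26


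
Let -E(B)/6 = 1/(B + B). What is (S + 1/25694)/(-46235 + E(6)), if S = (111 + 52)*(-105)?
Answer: 439752809/1187974937 ≈ 0.37017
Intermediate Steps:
E(B) = -3/B (E(B) = -6/(B + B) = -6*1/(2*B) = -3/B)
S = -17115 (S = 163*(-105) = -17115)
(S + 1/25694)/(-46235 + E(6)) = (-17115 + 1/25694)/(-46235 - 3/6) = (-17115 + 1/25694)/(-46235 - 3*⅙) = -439752809/(25694*(-46235 - ½)) = -439752809/(25694*(-92471/2)) = -439752809/25694*(-2/92471) = 439752809/1187974937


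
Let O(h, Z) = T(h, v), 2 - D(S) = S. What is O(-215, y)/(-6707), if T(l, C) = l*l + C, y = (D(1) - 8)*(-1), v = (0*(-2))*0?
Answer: -46225/6707 ≈ -6.8921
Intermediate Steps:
v = 0 (v = 0*0 = 0)
D(S) = 2 - S
y = 7 (y = ((2 - 1*1) - 8)*(-1) = ((2 - 1) - 8)*(-1) = (1 - 8)*(-1) = -7*(-1) = 7)
T(l, C) = C + l² (T(l, C) = l² + C = C + l²)
O(h, Z) = h² (O(h, Z) = 0 + h² = h²)
O(-215, y)/(-6707) = (-215)²/(-6707) = 46225*(-1/6707) = -46225/6707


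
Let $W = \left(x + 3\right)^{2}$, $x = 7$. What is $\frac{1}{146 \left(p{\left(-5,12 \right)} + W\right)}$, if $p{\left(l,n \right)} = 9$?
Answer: $\frac{1}{15914} \approx 6.2838 \cdot 10^{-5}$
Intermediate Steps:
$W = 100$ ($W = \left(7 + 3\right)^{2} = 10^{2} = 100$)
$\frac{1}{146 \left(p{\left(-5,12 \right)} + W\right)} = \frac{1}{146 \left(9 + 100\right)} = \frac{1}{146 \cdot 109} = \frac{1}{15914}$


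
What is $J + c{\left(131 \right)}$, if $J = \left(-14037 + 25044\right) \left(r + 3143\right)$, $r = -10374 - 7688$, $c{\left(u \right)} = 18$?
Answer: $-164213415$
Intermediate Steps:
$r = -18062$ ($r = -10374 - 7688 = -18062$)
$J = -164213433$ ($J = \left(-14037 + 25044\right) \left(-18062 + 3143\right) = 11007 \left(-14919\right) = -164213433$)
$J + c{\left(131 \right)} = -164213433 + 18 = -164213415$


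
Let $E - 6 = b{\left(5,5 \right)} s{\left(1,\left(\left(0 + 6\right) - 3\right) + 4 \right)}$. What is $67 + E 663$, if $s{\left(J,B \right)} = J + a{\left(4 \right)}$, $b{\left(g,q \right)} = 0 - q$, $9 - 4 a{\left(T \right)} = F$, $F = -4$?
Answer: $- \frac{40175}{4} \approx -10044.0$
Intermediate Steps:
$a{\left(T \right)} = \frac{13}{4}$ ($a{\left(T \right)} = \frac{9}{4} - -1 = \frac{9}{4} + 1 = \frac{13}{4}$)
$b{\left(g,q \right)} = - q$
$s{\left(J,B \right)} = \frac{13}{4} + J$ ($s{\left(J,B \right)} = J + \frac{13}{4} = \frac{13}{4} + J$)
$E = - \frac{61}{4}$ ($E = 6 + \left(-1\right) 5 \left(\frac{13}{4} + 1\right) = 6 - \frac{85}{4} = - \frac{61}{4} \approx -15.25$)
$67 + E 663 = 67 - \frac{40443}{4} = - \frac{40175}{4}$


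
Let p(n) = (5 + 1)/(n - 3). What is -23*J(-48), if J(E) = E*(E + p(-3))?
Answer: -54096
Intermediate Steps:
p(n) = 6/(-3 + n)
J(E) = E*(-1 + E) (J(E) = E*(E + 6/(-3 - 3)) = E*(E + 6/(-6)) = E*(E + 6*(-1/6)) = E*(E - 1) = E*(-1 + E))
-23*J(-48) = -(-1104)*(-1 - 48) = -(-1104)*(-49) = -23*2352 = -54096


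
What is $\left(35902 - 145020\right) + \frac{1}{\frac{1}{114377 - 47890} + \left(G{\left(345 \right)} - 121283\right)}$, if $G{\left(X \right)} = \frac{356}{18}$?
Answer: $- \frac{7917804024626275}{72561850694} \approx -1.0912 \cdot 10^{5}$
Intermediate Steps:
$G{\left(X \right)} = \frac{178}{9}$ ($G{\left(X \right)} = 356 \cdot \frac{1}{18} = \frac{178}{9}$)
$\left(35902 - 145020\right) + \frac{1}{\frac{1}{114377 - 47890} + \left(G{\left(345 \right)} - 121283\right)} = \left(35902 - 145020\right) + \frac{1}{\frac{1}{114377 - 47890} + \left(\frac{178}{9} - 121283\right)} = -109118 + \frac{1}{\frac{1}{66487} + \left(\frac{178}{9} - 121283\right)} = -109118 + \frac{1}{\frac{1}{66487} - \frac{1091369}{9}} = -109118 + \frac{1}{- \frac{72561850694}{598383}} = -109118 - \frac{598383}{72561850694} = - \frac{7917804024626275}{72561850694}$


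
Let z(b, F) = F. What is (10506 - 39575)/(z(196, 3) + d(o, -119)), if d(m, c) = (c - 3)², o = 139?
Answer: -29069/14887 ≈ -1.9526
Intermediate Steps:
d(m, c) = (-3 + c)²
(10506 - 39575)/(z(196, 3) + d(o, -119)) = (10506 - 39575)/(3 + (-3 - 119)²) = -29069/(3 + (-122)²) = -29069/(3 + 14884) = -29069/14887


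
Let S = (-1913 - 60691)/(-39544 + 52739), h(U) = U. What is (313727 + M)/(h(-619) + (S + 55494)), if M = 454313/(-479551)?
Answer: 1985156639673480/347201168233571 ≈ 5.7176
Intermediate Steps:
M = -454313/479551 (M = 454313*(-1/479551) = -454313/479551 ≈ -0.94737)
S = -62604/13195 ≈ -4.7445
(313727 + M)/(h(-619) + (S + 55494)) = (313727 - 454313/479551)/(-619 + (-62604/13195 + 55494)) = 150447642264/(479551*(-619 + 732180726/13195)) = 150447642264/(479551*(724013021/13195)) = (150447642264/479551)*(13195/724013021) = 1985156639673480/347201168233571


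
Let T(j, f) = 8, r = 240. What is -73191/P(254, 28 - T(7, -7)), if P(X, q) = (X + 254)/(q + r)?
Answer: -4757415/127 ≈ -37460.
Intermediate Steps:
P(X, q) = (254 + X)/(240 + q) (P(X, q) = (X + 254)/(q + 240) = (254 + X)/(240 + q))
-73191/P(254, 28 - T(7, -7)) = -73191*(240 + (28 - 1*8))/(254 + 254) = -73191/(508/(240 + (28 - 8))) = -73191/(508/(240 + 20)) = -73191/(508/260) = -73191/((1/260)*508) = -73191/127/65 = -73191*65/127 = -4757415/127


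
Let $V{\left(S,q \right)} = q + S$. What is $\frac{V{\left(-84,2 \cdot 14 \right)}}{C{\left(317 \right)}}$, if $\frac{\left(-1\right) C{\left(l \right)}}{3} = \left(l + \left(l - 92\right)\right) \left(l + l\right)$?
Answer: $\frac{14}{257721} \approx 5.4322 \cdot 10^{-5}$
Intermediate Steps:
$C{\left(l \right)} = - 6 l \left(-92 + 2 l\right)$ ($C{\left(l \right)} = - 3 \left(l + \left(l - 92\right)\right) \left(l + l\right) = - 3 \left(l + \left(-92 + l\right)\right) 2 l = - 3 \left(-92 + 2 l\right) 2 l = - 3 \cdot 2 l \left(-92 + 2 l\right) = - 6 l \left(-92 + 2 l\right)$)
$V{\left(S,q \right)} = S + q$
$\frac{V{\left(-84,2 \cdot 14 \right)}}{C{\left(317 \right)}} = \frac{-84 + 2 \cdot 14}{12 \cdot 317 \left(46 - 317\right)} = \frac{-84 + 28}{12 \cdot 317 \left(46 - 317\right)} = - \frac{56}{12 \cdot 317 \left(-271\right)} = - \frac{56}{-1030884} = \left(-56\right) \left(- \frac{1}{1030884}\right) = \frac{14}{257721}$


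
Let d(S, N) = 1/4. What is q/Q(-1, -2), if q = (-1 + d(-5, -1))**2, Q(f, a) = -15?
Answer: -3/80 ≈ -0.037500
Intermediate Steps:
d(S, N) = 1/4
q = 9/16 (q = (-1 + 1/4)**2 = (-3/4)**2 = 9/16 ≈ 0.56250)
q/Q(-1, -2) = (9/16)/(-15) = (9/16)*(-1/15) = -3/80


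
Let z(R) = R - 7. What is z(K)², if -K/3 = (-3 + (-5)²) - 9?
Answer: 2116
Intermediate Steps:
K = -39 (K = -3*((-3 + (-5)²) - 9) = -3*((-3 + 25) - 9) = -3*(22 - 9) = -3*13 = -39)
z(R) = -7 + R
z(K)² = (-7 - 39)² = (-46)² = 2116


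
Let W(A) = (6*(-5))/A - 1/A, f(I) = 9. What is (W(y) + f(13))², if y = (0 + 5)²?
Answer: 37636/625 ≈ 60.218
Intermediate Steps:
y = 25 (y = 5² = 25)
W(A) = -31/A (W(A) = -30/A - 1/A = -31/A)
(W(y) + f(13))² = (-31/25 + 9)² = (194/25)² = 37636/625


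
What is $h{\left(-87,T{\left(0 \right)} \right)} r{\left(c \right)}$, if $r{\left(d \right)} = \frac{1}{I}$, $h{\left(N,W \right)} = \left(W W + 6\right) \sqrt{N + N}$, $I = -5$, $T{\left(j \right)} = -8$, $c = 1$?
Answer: $- 14 i \sqrt{174} \approx - 184.67 i$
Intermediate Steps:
$h{\left(N,W \right)} = \sqrt{2} \sqrt{N} \left(6 + W^{2}\right)$ ($h{\left(N,W \right)} = \left(W^{2} + 6\right) \sqrt{2 N} = \left(6 + W^{2}\right) \sqrt{2} \sqrt{N} = \sqrt{2} \sqrt{N} \left(6 + W^{2}\right)$)
$r{\left(d \right)} = - \frac{1}{5}$ ($r{\left(d \right)} = \frac{1}{-5} = - \frac{1}{5}$)
$h{\left(-87,T{\left(0 \right)} \right)} r{\left(c \right)} = \sqrt{2} \sqrt{-87} \left(6 + \left(-8\right)^{2}\right) \left(- \frac{1}{5}\right) = \sqrt{2} i \sqrt{87} \left(6 + 64\right) \left(- \frac{1}{5}\right) = \sqrt{2} i \sqrt{87} \cdot 70 \left(- \frac{1}{5}\right) = 70 i \sqrt{174} \left(- \frac{1}{5}\right) = - 14 i \sqrt{174}$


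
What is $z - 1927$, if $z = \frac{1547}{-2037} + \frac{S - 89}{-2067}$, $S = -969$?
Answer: $- \frac{386411216}{200499} \approx -1927.2$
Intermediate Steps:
$z = - \frac{49643}{200499}$ ($z = \frac{1547}{-2037} + \frac{-969 - 89}{-2067} = 1547 \left(- \frac{1}{2037}\right) - - \frac{1058}{2067} = - \frac{221}{291} + \frac{1058}{2067} = - \frac{49643}{200499} \approx -0.2476$)
$z - 1927 = - \frac{49643}{200499} - 1927 = - \frac{386411216}{200499}$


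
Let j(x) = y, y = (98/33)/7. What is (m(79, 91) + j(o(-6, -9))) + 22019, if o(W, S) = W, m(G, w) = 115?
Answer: 730436/33 ≈ 22134.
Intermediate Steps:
y = 14/33 (y = (98*(1/33))*(⅐) = (98/33)*(⅐) = 14/33 ≈ 0.42424)
j(x) = 14/33
(m(79, 91) + j(o(-6, -9))) + 22019 = (115 + 14/33) + 22019 = 3809/33 + 22019 = 730436/33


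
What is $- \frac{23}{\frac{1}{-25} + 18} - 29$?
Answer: $- \frac{13596}{449} \approx -30.281$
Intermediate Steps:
$- \frac{23}{\frac{1}{-25} + 18} - 29 = - \frac{23}{- \frac{1}{25} + 18} - 29 = - \frac{23}{\frac{449}{25}} - 29 = \left(-23\right) \frac{25}{449} - 29 = - \frac{575}{449} - 29 = - \frac{13596}{449}$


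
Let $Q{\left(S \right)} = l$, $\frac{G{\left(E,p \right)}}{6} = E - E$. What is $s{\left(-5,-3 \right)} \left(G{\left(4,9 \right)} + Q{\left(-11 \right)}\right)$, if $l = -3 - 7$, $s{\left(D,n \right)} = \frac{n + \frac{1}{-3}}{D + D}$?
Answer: $- \frac{10}{3} \approx -3.3333$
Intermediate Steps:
$s{\left(D,n \right)} = \frac{- \frac{1}{3} + n}{2 D}$ ($s{\left(D,n \right)} = \frac{n - \frac{1}{3}}{2 D} = \left(- \frac{1}{3} + n\right) \frac{1}{2 D} = \frac{- \frac{1}{3} + n}{2 D}$)
$G{\left(E,p \right)} = 0$ ($G{\left(E,p \right)} = 6 \left(E - E\right) = 6 \cdot 0 = 0$)
$l = -10$ ($l = -3 - 7 = -10$)
$Q{\left(S \right)} = -10$
$s{\left(-5,-3 \right)} \left(G{\left(4,9 \right)} + Q{\left(-11 \right)}\right) = \frac{-1 + 3 \left(-3\right)}{6 \left(-5\right)} \left(0 - 10\right) = \frac{1}{6} \left(- \frac{1}{5}\right) \left(-1 - 9\right) \left(-10\right) = \frac{1}{6} \left(- \frac{1}{5}\right) \left(-10\right) \left(-10\right) = \frac{1}{3} \left(-10\right) = - \frac{10}{3}$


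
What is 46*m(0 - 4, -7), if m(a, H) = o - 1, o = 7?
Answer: 276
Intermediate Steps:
m(a, H) = 6 (m(a, H) = 7 - 1 = 6)
46*m(0 - 4, -7) = 46*6 = 276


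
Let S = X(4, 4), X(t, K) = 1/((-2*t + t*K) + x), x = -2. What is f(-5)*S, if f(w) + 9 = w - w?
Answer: -3/2 ≈ -1.5000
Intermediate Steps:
f(w) = -9 (f(w) = -9 + (w - w) = -9 + 0 = -9)
X(t, K) = 1/(-2 - 2*t + K*t) (X(t, K) = 1/((-2*t + t*K) - 2) = 1/((-2*t + K*t) - 2) = 1/(-2 - 2*t + K*t))
S = ⅙ (S = 1/(-2 - 2*4 + 4*4) = 1/(-2 - 8 + 16) = 1/6 = ⅙ ≈ 0.16667)
f(-5)*S = -9*⅙ = -3/2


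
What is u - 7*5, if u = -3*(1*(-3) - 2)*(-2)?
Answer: -65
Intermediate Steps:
u = -30 (u = -3*(-3 - 2)*(-2) = -3*(-5)*(-2) = 15*(-2) = -30)
u - 7*5 = -30 - 7*5 = -30 - 35 = -65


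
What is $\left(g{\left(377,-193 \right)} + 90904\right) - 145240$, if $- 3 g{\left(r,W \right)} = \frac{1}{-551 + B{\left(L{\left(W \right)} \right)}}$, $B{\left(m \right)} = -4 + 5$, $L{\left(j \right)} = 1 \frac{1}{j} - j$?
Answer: $- \frac{89654399}{1650} \approx -54336.0$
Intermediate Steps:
$L{\left(j \right)} = \frac{1}{j} - j$
$B{\left(m \right)} = 1$
$g{\left(r,W \right)} = \frac{1}{1650}$ ($g{\left(r,W \right)} = - \frac{1}{3 \left(-551 + 1\right)} = - \frac{1}{3 \left(-550\right)} = \left(- \frac{1}{3}\right) \left(- \frac{1}{550}\right) = \frac{1}{1650}$)
$\left(g{\left(377,-193 \right)} + 90904\right) - 145240 = \left(\frac{1}{1650} + 90904\right) - 145240 = \frac{149991601}{1650} - 145240 = - \frac{89654399}{1650}$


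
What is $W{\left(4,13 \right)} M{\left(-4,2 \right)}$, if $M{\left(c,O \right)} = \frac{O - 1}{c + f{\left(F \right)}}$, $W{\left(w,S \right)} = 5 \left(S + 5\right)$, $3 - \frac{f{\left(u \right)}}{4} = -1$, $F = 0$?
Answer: $\frac{15}{2} \approx 7.5$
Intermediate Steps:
$f{\left(u \right)} = 16$ ($f{\left(u \right)} = 12 - -4 = 12 + 4 = 16$)
$W{\left(w,S \right)} = 25 + 5 S$ ($W{\left(w,S \right)} = 5 \left(5 + S\right) = 25 + 5 S$)
$M{\left(c,O \right)} = \frac{-1 + O}{16 + c}$ ($M{\left(c,O \right)} = \frac{O - 1}{c + 16} = \frac{-1 + O}{16 + c}$)
$W{\left(4,13 \right)} M{\left(-4,2 \right)} = \left(25 + 5 \cdot 13\right) \frac{-1 + 2}{16 - 4} = \left(25 + 65\right) \frac{1}{12} \cdot 1 = 90 \cdot \frac{1}{12} \cdot 1 = 90 \cdot \frac{1}{12} = \frac{15}{2}$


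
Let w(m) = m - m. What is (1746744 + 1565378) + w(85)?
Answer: 3312122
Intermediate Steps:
w(m) = 0
(1746744 + 1565378) + w(85) = (1746744 + 1565378) + 0 = 3312122 + 0 = 3312122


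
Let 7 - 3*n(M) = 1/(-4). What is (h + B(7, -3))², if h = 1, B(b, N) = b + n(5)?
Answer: 15625/144 ≈ 108.51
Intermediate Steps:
n(M) = 29/12 (n(M) = 7/3 - ⅓/(-4) = 7/3 - ⅓*(-¼) = 7/3 + 1/12 = 29/12)
B(b, N) = 29/12 + b (B(b, N) = b + 29/12 = 29/12 + b)
(h + B(7, -3))² = (1 + (29/12 + 7))² = (1 + 113/12)² = (125/12)² = 15625/144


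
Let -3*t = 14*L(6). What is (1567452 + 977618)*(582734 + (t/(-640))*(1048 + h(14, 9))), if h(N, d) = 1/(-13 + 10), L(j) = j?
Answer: 71194342834747/48 ≈ 1.4832e+12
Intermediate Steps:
h(N, d) = -⅓ (h(N, d) = 1/(-3) = -⅓)
t = -28 (t = -14*6/3 = -⅓*84 = -28)
(1567452 + 977618)*(582734 + (t/(-640))*(1048 + h(14, 9))) = (1567452 + 977618)*(582734 + (-28/(-640))*(1048 - ⅓)) = 2545070*(582734 - 28*(-1/640)*(3143/3)) = 2545070*(582734 + (7/160)*(3143/3)) = 2545070*(582734 + 22001/480) = 2545070*(279734321/480) = 71194342834747/48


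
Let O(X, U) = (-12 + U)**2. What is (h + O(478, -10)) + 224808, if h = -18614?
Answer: 206678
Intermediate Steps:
(h + O(478, -10)) + 224808 = (-18614 + (-12 - 10)**2) + 224808 = (-18614 + (-22)**2) + 224808 = (-18614 + 484) + 224808 = -18130 + 224808 = 206678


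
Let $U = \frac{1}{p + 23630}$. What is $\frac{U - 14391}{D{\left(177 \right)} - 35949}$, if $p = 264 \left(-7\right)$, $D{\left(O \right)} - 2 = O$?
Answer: $\frac{313464761}{779142140} \approx 0.40232$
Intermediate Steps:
$D{\left(O \right)} = 2 + O$
$p = -1848$
$U = \frac{1}{21782}$ ($U = \frac{1}{-1848 + 23630} = \frac{1}{21782} \approx 4.5909 \cdot 10^{-5}$)
$\frac{U - 14391}{D{\left(177 \right)} - 35949} = \frac{\frac{1}{21782} - 14391}{\left(2 + 177\right) - 35949} = \frac{\frac{1}{21782} - 14391}{179 - 35949} = - \frac{313464761}{21782 \left(-35770\right)} = \left(- \frac{313464761}{21782}\right) \left(- \frac{1}{35770}\right) = \frac{313464761}{779142140}$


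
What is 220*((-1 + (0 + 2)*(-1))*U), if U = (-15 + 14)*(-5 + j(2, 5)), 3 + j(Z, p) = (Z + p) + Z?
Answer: 660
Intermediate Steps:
j(Z, p) = -3 + p + 2*Z (j(Z, p) = -3 + ((Z + p) + Z) = -3 + (p + 2*Z) = -3 + p + 2*Z)
U = -1 (U = (-15 + 14)*(-5 + (-3 + 5 + 2*2)) = -(-5 + (-3 + 5 + 4)) = -(-5 + 6) = -1*1 = -1)
220*((-1 + (0 + 2)*(-1))*U) = 220*((-1 + (0 + 2)*(-1))*(-1)) = 220*((-1 + 2*(-1))*(-1)) = 220*((-1 - 2)*(-1)) = 220*(-3*(-1)) = 220*3 = 660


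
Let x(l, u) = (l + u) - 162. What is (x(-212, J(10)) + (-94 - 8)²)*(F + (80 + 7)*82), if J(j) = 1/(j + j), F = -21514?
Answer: -144232119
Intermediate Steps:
J(j) = 1/(2*j)
x(l, u) = -162 + l + u
(x(-212, J(10)) + (-94 - 8)²)*(F + (80 + 7)*82) = ((-162 - 212 + (½)/10) + (-94 - 8)²)*(-21514 + (80 + 7)*82) = ((-162 - 212 + (½)*(⅒)) + (-102)²)*(-21514 + 87*82) = ((-162 - 212 + 1/20) + 10404)*(-21514 + 7134) = (-7479/20 + 10404)*(-14380) = (200601/20)*(-14380) = -144232119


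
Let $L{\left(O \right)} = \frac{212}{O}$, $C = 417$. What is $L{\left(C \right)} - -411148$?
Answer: $\frac{171448928}{417} \approx 4.1115 \cdot 10^{5}$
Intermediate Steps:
$L{\left(C \right)} - -411148 = \frac{212}{417} - -411148 = 212 \cdot \frac{1}{417} + 411148 = \frac{212}{417} + 411148 = \frac{171448928}{417}$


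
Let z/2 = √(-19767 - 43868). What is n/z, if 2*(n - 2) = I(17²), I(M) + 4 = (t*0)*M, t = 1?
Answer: 0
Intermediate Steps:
z = 2*I*√63635 (z = 2*√(-19767 - 43868) = 2*√(-63635) = 2*(I*√63635) = 2*I*√63635 ≈ 504.52*I)
I(M) = -4 (I(M) = -4 + (1*0)*M = -4 + 0*M = -4 + 0 = -4)
n = 0 (n = 2 + (½)*(-4) = 2 - 2 = 0)
n/z = 0/((2*I*√63635)) = 0*(-I*√63635/127270) = 0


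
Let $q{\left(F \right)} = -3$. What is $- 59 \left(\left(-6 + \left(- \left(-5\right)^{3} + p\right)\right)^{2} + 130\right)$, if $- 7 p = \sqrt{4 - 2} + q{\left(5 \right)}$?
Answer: $- \frac{41610812}{49} + \frac{98648 \sqrt{2}}{49} \approx -8.4635 \cdot 10^{5}$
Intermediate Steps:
$p = \frac{3}{7} - \frac{\sqrt{2}}{7}$ ($p = - \frac{\sqrt{4 - 2} - 3}{7} = - \frac{\sqrt{2} - 3}{7} = - \frac{-3 + \sqrt{2}}{7} = \frac{3}{7} - \frac{\sqrt{2}}{7} \approx 0.22654$)
$- 59 \left(\left(-6 + \left(- \left(-5\right)^{3} + p\right)\right)^{2} + 130\right) = - 59 \left(\left(-6 + \left(- \left(-5\right)^{3} + \left(\frac{3}{7} - \frac{\sqrt{2}}{7}\right)\right)\right)^{2} + 130\right) = - 59 \left(\left(-6 + \left(\left(-1\right) \left(-125\right) + \left(\frac{3}{7} - \frac{\sqrt{2}}{7}\right)\right)\right)^{2} + 130\right) = - 59 \left(\left(-6 + \left(125 + \left(\frac{3}{7} - \frac{\sqrt{2}}{7}\right)\right)\right)^{2} + 130\right) = - 59 \left(\left(-6 + \left(\frac{878}{7} - \frac{\sqrt{2}}{7}\right)\right)^{2} + 130\right) = - 59 \left(\left(\frac{836}{7} - \frac{\sqrt{2}}{7}\right)^{2} + 130\right) = - 59 \left(130 + \left(\frac{836}{7} - \frac{\sqrt{2}}{7}\right)^{2}\right) = -7670 - 59 \left(\frac{836}{7} - \frac{\sqrt{2}}{7}\right)^{2}$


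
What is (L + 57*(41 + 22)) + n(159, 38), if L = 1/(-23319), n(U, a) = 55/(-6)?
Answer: 167049541/46638 ≈ 3581.8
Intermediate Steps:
n(U, a) = -55/6 (n(U, a) = 55*(-⅙) = -55/6)
L = -1/23319 ≈ -4.2884e-5
(L + 57*(41 + 22)) + n(159, 38) = (-1/23319 + 57*(41 + 22)) - 55/6 = (-1/23319 + 57*63) - 55/6 = (-1/23319 + 3591) - 55/6 = 83738528/23319 - 55/6 = 167049541/46638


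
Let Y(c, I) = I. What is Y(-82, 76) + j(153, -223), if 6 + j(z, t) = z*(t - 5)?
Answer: -34814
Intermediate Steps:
j(z, t) = -6 + z*(-5 + t) (j(z, t) = -6 + z*(t - 5) = -6 + z*(-5 + t))
Y(-82, 76) + j(153, -223) = 76 + (-6 - 5*153 - 223*153) = 76 + (-6 - 765 - 34119) = 76 - 34890 = -34814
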